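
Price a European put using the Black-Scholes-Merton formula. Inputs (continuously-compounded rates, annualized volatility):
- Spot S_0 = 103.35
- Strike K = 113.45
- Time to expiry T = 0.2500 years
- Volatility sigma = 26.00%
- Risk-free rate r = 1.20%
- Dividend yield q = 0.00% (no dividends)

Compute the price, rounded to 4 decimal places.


Answer: Price = 11.7859

Derivation:
d1 = (ln(S/K) + (r - q + 0.5*sigma^2) * T) / (sigma * sqrt(T)) = -0.62916096
d2 = d1 - sigma * sqrt(T) = -0.75916096
exp(-rT) = 0.99700450; exp(-qT) = 1.00000000
P = K * exp(-rT) * N(-d2) - S_0 * exp(-qT) * N(-d1)
N(-d1) = 0.73537816; N(-d2) = 0.77612186
P = 113.4500 * 0.99700450 * 0.77612186 - 103.3500 * 1.00000000 * 0.73537816 = 11.7859


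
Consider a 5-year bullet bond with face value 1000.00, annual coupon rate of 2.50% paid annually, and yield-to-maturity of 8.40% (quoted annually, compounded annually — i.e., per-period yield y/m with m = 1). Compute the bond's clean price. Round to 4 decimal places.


Coupon per period c = face * coupon_rate / m = 25.000000
Periods per year m = 1; per-period yield y/m = 0.084000
Number of cashflows N = 5
Cashflows (t years, CF_t, discount factor 1/(1+y/m)^(m*t), PV):
  t = 1.0000: CF_t = 25.000000, DF = 0.922509, PV = 23.062731
  t = 2.0000: CF_t = 25.000000, DF = 0.851023, PV = 21.275582
  t = 3.0000: CF_t = 25.000000, DF = 0.785077, PV = 19.626920
  t = 4.0000: CF_t = 25.000000, DF = 0.724241, PV = 18.106015
  t = 5.0000: CF_t = 1025.000000, DF = 0.668119, PV = 684.821607
Price P = sum_t PV_t = 766.892855

Answer: Price = 766.8929


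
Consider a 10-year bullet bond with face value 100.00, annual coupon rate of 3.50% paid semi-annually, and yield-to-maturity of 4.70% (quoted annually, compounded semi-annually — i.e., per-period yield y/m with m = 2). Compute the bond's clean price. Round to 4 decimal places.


Answer: Price = 90.5126

Derivation:
Coupon per period c = face * coupon_rate / m = 1.750000
Periods per year m = 2; per-period yield y/m = 0.023500
Number of cashflows N = 20
Cashflows (t years, CF_t, discount factor 1/(1+y/m)^(m*t), PV):
  t = 0.5000: CF_t = 1.750000, DF = 0.977040, PV = 1.709819
  t = 1.0000: CF_t = 1.750000, DF = 0.954606, PV = 1.670561
  t = 1.5000: CF_t = 1.750000, DF = 0.932688, PV = 1.632204
  t = 2.0000: CF_t = 1.750000, DF = 0.911273, PV = 1.594728
  t = 2.5000: CF_t = 1.750000, DF = 0.890350, PV = 1.558113
  t = 3.0000: CF_t = 1.750000, DF = 0.869907, PV = 1.522338
  t = 3.5000: CF_t = 1.750000, DF = 0.849934, PV = 1.487384
  t = 4.0000: CF_t = 1.750000, DF = 0.830419, PV = 1.453233
  t = 4.5000: CF_t = 1.750000, DF = 0.811352, PV = 1.419866
  t = 5.0000: CF_t = 1.750000, DF = 0.792723, PV = 1.387265
  t = 5.5000: CF_t = 1.750000, DF = 0.774522, PV = 1.355413
  t = 6.0000: CF_t = 1.750000, DF = 0.756739, PV = 1.324292
  t = 6.5000: CF_t = 1.750000, DF = 0.739363, PV = 1.293886
  t = 7.0000: CF_t = 1.750000, DF = 0.722387, PV = 1.264178
  t = 7.5000: CF_t = 1.750000, DF = 0.705801, PV = 1.235152
  t = 8.0000: CF_t = 1.750000, DF = 0.689596, PV = 1.206792
  t = 8.5000: CF_t = 1.750000, DF = 0.673762, PV = 1.179084
  t = 9.0000: CF_t = 1.750000, DF = 0.658292, PV = 1.152011
  t = 9.5000: CF_t = 1.750000, DF = 0.643178, PV = 1.125561
  t = 10.0000: CF_t = 101.750000, DF = 0.628410, PV = 63.940713
Price P = sum_t PV_t = 90.512595


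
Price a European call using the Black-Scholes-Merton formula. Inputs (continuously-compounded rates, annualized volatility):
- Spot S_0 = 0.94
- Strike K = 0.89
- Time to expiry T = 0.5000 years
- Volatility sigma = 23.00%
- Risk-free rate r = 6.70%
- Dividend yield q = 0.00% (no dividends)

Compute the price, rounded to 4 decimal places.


d1 = (ln(S/K) + (r - q + 0.5*sigma^2) * T) / (sigma * sqrt(T)) = 0.62338173
d2 = d1 - sigma * sqrt(T) = 0.46074717
exp(-rT) = 0.96705491; exp(-qT) = 1.00000000
C = S_0 * exp(-qT) * N(d1) - K * exp(-rT) * N(d2)
N(d1) = 0.73348315; N(d2) = 0.67750999
C = 0.9400 * 1.00000000 * 0.73348315 - 0.8900 * 0.96705491 * 0.67750999 = 0.1064

Answer: Price = 0.1064


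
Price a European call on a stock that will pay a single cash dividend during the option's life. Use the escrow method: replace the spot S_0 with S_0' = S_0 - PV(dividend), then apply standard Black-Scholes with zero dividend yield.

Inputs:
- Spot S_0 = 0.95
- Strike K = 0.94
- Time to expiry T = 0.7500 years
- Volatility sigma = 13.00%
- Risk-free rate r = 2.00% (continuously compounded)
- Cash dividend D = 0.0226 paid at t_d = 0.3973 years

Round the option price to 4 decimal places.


Answer: Price = 0.0424

Derivation:
PV(D) = D * exp(-r * t_d) = 0.0226 * 0.99208549 = 0.02242113
S_0' = S_0 - PV(D) = 0.9500 - 0.02242113 = 0.92757887
d1 = (ln(S_0'/K) + (r + sigma^2/2)*T) / (sigma*sqrt(T)) = 0.07137336
d2 = d1 - sigma*sqrt(T) = -0.04120994
exp(-rT) = 0.98511194
N(d1) = 0.52844969; N(d2) = 0.48356426
C = S_0' * N(d1) - K * exp(-rT) * N(d2) = 0.92757887 * 0.52844969 - 0.9400 * 0.98511194 * 0.48356426 = 0.0424


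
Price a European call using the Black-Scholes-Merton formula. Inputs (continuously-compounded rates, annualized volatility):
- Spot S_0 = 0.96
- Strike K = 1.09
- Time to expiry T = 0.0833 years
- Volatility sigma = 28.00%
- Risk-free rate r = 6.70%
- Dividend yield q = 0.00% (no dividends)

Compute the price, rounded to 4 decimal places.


Answer: Price = 0.0024

Derivation:
d1 = (ln(S/K) + (r - q + 0.5*sigma^2) * T) / (sigma * sqrt(T)) = -1.46205958
d2 = d1 - sigma * sqrt(T) = -1.54287245
exp(-rT) = 0.99443445; exp(-qT) = 1.00000000
C = S_0 * exp(-qT) * N(d1) - K * exp(-rT) * N(d2)
N(d1) = 0.07186244; N(d2) = 0.06143086
C = 0.9600 * 1.00000000 * 0.07186244 - 1.0900 * 0.99443445 * 0.06143086 = 0.0024


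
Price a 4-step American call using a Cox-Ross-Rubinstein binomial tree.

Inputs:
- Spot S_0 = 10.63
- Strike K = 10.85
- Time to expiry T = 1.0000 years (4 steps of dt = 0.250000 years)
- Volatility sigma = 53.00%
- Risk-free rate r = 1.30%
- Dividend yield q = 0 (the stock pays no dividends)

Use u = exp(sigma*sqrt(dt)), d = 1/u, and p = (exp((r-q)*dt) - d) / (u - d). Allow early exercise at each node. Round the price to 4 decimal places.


Answer: Price = V(0,0) = 2.0944

Derivation:
dt = T/N = 0.250000
u = exp(sigma*sqrt(dt)) = 1.303431; d = 1/u = 0.767206
p = (exp((r-q)*dt) - d) / (u - d) = 0.440206
Discount per step: exp(-r*dt) = 0.996755
Stock lattice S(k, i) with i counting down-moves:
  k=0: S(0,0) = 10.6300
  k=1: S(1,0) = 13.8555; S(1,1) = 8.1554
  k=2: S(2,0) = 18.0597; S(2,1) = 10.6300; S(2,2) = 6.2569
  k=3: S(3,0) = 23.5395; S(3,1) = 13.8555; S(3,2) = 8.1554; S(3,3) = 4.8003
  k=4: S(4,0) = 30.6821; S(4,1) = 18.0597; S(4,2) = 10.6300; S(4,3) = 6.2569; S(4,4) = 3.6828
Terminal payoffs V(N, i) = max(S_T - K, 0):
  V(4,0) = 19.832124; V(4,1) = 7.209650; V(4,2) = 0.000000; V(4,3) = 0.000000; V(4,4) = 0.000000
Backward induction: V(k, i) = exp(-r*dt) * [p * V(k+1, i) + (1-p) * V(k+1, i+1)]; then take max(V_cont, immediate exercise) for American.
  V(3,0) = exp(-r*dt) * [p*19.832124 + (1-p)*7.209650] = 12.724713; exercise = 12.689508; V(3,0) = max -> 12.724713
  V(3,1) = exp(-r*dt) * [p*7.209650 + (1-p)*0.000000] = 3.163432; exercise = 3.005471; V(3,1) = max -> 3.163432
  V(3,2) = exp(-r*dt) * [p*0.000000 + (1-p)*0.000000] = 0.000000; exercise = 0.000000; V(3,2) = max -> 0.000000
  V(3,3) = exp(-r*dt) * [p*0.000000 + (1-p)*0.000000] = 0.000000; exercise = 0.000000; V(3,3) = max -> 0.000000
  V(2,0) = exp(-r*dt) * [p*12.724713 + (1-p)*3.163432] = 7.348441; exercise = 7.209650; V(2,0) = max -> 7.348441
  V(2,1) = exp(-r*dt) * [p*3.163432 + (1-p)*0.000000] = 1.388042; exercise = 0.000000; V(2,1) = max -> 1.388042
  V(2,2) = exp(-r*dt) * [p*0.000000 + (1-p)*0.000000] = 0.000000; exercise = 0.000000; V(2,2) = max -> 0.000000
  V(1,0) = exp(-r*dt) * [p*7.348441 + (1-p)*1.388042] = 3.998827; exercise = 3.005471; V(1,0) = max -> 3.998827
  V(1,1) = exp(-r*dt) * [p*1.388042 + (1-p)*0.000000] = 0.609042; exercise = 0.000000; V(1,1) = max -> 0.609042
  V(0,0) = exp(-r*dt) * [p*3.998827 + (1-p)*0.609042] = 2.094427; exercise = 0.000000; V(0,0) = max -> 2.094427


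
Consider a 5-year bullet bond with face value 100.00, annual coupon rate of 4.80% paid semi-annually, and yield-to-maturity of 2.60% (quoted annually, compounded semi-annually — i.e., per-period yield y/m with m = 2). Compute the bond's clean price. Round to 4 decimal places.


Coupon per period c = face * coupon_rate / m = 2.400000
Periods per year m = 2; per-period yield y/m = 0.013000
Number of cashflows N = 10
Cashflows (t years, CF_t, discount factor 1/(1+y/m)^(m*t), PV):
  t = 0.5000: CF_t = 2.400000, DF = 0.987167, PV = 2.369200
  t = 1.0000: CF_t = 2.400000, DF = 0.974498, PV = 2.338796
  t = 1.5000: CF_t = 2.400000, DF = 0.961992, PV = 2.308782
  t = 2.0000: CF_t = 2.400000, DF = 0.949647, PV = 2.279153
  t = 2.5000: CF_t = 2.400000, DF = 0.937460, PV = 2.249904
  t = 3.0000: CF_t = 2.400000, DF = 0.925429, PV = 2.221031
  t = 3.5000: CF_t = 2.400000, DF = 0.913553, PV = 2.192528
  t = 4.0000: CF_t = 2.400000, DF = 0.901829, PV = 2.164391
  t = 4.5000: CF_t = 2.400000, DF = 0.890256, PV = 2.136615
  t = 5.0000: CF_t = 102.400000, DF = 0.878831, PV = 89.992331
Price P = sum_t PV_t = 110.252731

Answer: Price = 110.2527


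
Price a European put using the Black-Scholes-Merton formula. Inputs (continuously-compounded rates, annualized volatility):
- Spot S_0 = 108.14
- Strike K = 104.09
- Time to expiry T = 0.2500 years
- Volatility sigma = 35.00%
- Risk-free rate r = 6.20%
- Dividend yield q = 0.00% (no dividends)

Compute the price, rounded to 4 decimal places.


d1 = (ln(S/K) + (r - q + 0.5*sigma^2) * T) / (sigma * sqrt(T)) = 0.39419014
d2 = d1 - sigma * sqrt(T) = 0.21919014
exp(-rT) = 0.98461951; exp(-qT) = 1.00000000
P = K * exp(-rT) * N(-d2) - S_0 * exp(-qT) * N(-d1)
N(-d1) = 0.34672033; N(-d2) = 0.41325097
P = 104.0900 * 0.98461951 * 0.41325097 - 108.1400 * 1.00000000 * 0.34672033 = 4.8594

Answer: Price = 4.8594


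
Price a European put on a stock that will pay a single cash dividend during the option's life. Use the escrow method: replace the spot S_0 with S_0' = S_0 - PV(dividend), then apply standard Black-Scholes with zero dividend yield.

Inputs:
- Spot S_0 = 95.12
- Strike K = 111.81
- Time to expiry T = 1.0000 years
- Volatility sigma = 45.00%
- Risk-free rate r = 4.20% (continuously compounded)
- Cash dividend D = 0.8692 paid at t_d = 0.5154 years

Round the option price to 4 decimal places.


PV(D) = D * exp(-r * t_d) = 0.8692 * 0.97858581 = 0.85058679
S_0' = S_0 - PV(D) = 95.1200 - 0.85058679 = 94.26941321
d1 = (ln(S_0'/K) + (r + sigma^2/2)*T) / (sigma*sqrt(T)) = -0.06087605
d2 = d1 - sigma*sqrt(T) = -0.51087605
exp(-rT) = 0.95886978
N(-d1) = 0.52427104; N(-d2) = 0.69528107
P = K * exp(-rT) * N(-d2) - S_0' * N(-d1) = 111.8100 * 0.95886978 * 0.69528107 - 94.26941321 * 0.52427104 = 25.1192

Answer: Price = 25.1192


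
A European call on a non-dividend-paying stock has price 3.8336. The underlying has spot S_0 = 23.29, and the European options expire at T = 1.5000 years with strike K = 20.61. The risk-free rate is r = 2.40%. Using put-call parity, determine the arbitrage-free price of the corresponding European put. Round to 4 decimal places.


Answer: Put price = 0.4248

Derivation:
Put-call parity: C - P = S_0 * exp(-qT) - K * exp(-rT).
S_0 * exp(-qT) = 23.2900 * 1.00000000 = 23.29000000
K * exp(-rT) = 20.6100 * 0.96464029 = 19.88123645
P = C - S*exp(-qT) + K*exp(-rT)
P = 3.8336 - 23.29000000 + 19.88123645 = 0.4248


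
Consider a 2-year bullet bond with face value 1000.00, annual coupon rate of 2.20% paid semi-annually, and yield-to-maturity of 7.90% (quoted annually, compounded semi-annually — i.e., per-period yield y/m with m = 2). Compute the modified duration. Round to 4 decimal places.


Answer: Modified duration = 1.8908

Derivation:
Coupon per period c = face * coupon_rate / m = 11.000000
Periods per year m = 2; per-period yield y/m = 0.039500
Number of cashflows N = 4
Cashflows (t years, CF_t, discount factor 1/(1+y/m)^(m*t), PV):
  t = 0.5000: CF_t = 11.000000, DF = 0.962001, PV = 10.582011
  t = 1.0000: CF_t = 11.000000, DF = 0.925446, PV = 10.179904
  t = 1.5000: CF_t = 11.000000, DF = 0.890280, PV = 9.793078
  t = 2.0000: CF_t = 1011.000000, DF = 0.856450, PV = 865.870973
Price P = sum_t PV_t = 896.425966
First compute Macaulay numerator sum_t t * PV_t:
  t * PV_t at t = 0.5000: 5.291005
  t * PV_t at t = 1.0000: 10.179904
  t * PV_t at t = 1.5000: 14.689617
  t * PV_t at t = 2.0000: 1731.741946
Macaulay duration D = 1761.902473 / 896.425966 = 1.965475
Modified duration = D / (1 + y/m) = 1.965475 / (1 + 0.039500) = 1.890788


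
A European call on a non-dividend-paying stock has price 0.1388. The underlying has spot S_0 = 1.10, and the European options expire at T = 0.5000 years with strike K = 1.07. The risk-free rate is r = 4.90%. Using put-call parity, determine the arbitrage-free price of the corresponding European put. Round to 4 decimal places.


Put-call parity: C - P = S_0 * exp(-qT) - K * exp(-rT).
S_0 * exp(-qT) = 1.1000 * 1.00000000 = 1.10000000
K * exp(-rT) = 1.0700 * 0.97579769 = 1.04410353
P = C - S*exp(-qT) + K*exp(-rT)
P = 0.1388 - 1.10000000 + 1.04410353 = 0.0829

Answer: Put price = 0.0829


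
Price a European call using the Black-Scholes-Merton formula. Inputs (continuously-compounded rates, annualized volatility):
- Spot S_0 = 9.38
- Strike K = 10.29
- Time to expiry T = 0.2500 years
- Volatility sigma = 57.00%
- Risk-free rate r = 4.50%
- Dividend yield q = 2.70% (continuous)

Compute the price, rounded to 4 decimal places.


d1 = (ln(S/K) + (r - q + 0.5*sigma^2) * T) / (sigma * sqrt(T)) = -0.16659750
d2 = d1 - sigma * sqrt(T) = -0.45159750
exp(-rT) = 0.98881304; exp(-qT) = 0.99327273
C = S_0 * exp(-qT) * N(d1) - K * exp(-rT) * N(d2)
N(d1) = 0.43384338; N(d2) = 0.32577949
C = 9.3800 * 0.99327273 * 0.43384338 - 10.2900 * 0.98881304 * 0.32577949 = 0.7273

Answer: Price = 0.7273


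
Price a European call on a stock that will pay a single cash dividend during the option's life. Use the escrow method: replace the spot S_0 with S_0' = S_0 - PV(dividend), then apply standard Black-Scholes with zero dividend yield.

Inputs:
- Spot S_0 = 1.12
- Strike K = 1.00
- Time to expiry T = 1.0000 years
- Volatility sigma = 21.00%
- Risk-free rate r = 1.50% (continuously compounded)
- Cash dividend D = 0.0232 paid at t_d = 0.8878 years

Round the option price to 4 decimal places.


PV(D) = D * exp(-r * t_d) = 0.0232 * 0.98677128 = 0.02289309
S_0' = S_0 - PV(D) = 1.1200 - 0.02289309 = 1.09710691
d1 = (ln(S_0'/K) + (r + sigma^2/2)*T) / (sigma*sqrt(T)) = 0.61774586
d2 = d1 - sigma*sqrt(T) = 0.40774586
exp(-rT) = 0.98511194
N(d1) = 0.73162856; N(d2) = 0.65826987
C = S_0' * N(d1) - K * exp(-rT) * N(d2) = 1.09710691 * 0.73162856 - 1.0000 * 0.98511194 * 0.65826987 = 0.1542

Answer: Price = 0.1542


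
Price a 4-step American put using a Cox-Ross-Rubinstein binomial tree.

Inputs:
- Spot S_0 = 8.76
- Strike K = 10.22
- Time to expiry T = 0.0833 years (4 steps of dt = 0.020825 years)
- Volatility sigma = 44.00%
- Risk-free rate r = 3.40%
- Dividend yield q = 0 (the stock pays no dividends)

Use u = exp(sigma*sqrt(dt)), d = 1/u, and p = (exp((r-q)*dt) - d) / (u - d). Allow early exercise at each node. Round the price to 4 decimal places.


Answer: Price = V(0,0) = 1.5082

Derivation:
dt = T/N = 0.020825
u = exp(sigma*sqrt(dt)) = 1.065555; d = 1/u = 0.938478
p = (exp((r-q)*dt) - d) / (u - d) = 0.489705
Discount per step: exp(-r*dt) = 0.999292
Stock lattice S(k, i) with i counting down-moves:
  k=0: S(0,0) = 8.7600
  k=1: S(1,0) = 9.3343; S(1,1) = 8.2211
  k=2: S(2,0) = 9.9462; S(2,1) = 8.7600; S(2,2) = 7.7153
  k=3: S(3,0) = 10.5982; S(3,1) = 9.3343; S(3,2) = 8.2211; S(3,3) = 7.2406
  k=4: S(4,0) = 11.2930; S(4,1) = 9.9462; S(4,2) = 8.7600; S(4,3) = 7.7153; S(4,4) = 6.7952
Terminal payoffs V(N, i) = max(K - S_T, 0):
  V(4,0) = 0.000000; V(4,1) = 0.273830; V(4,2) = 1.460000; V(4,3) = 2.504709; V(4,4) = 3.424826
Backward induction: V(k, i) = exp(-r*dt) * [p * V(k+1, i) + (1-p) * V(k+1, i+1)]; then take max(V_cont, immediate exercise) for American.
  V(3,0) = exp(-r*dt) * [p*0.000000 + (1-p)*0.273830] = 0.139635; exercise = 0.000000; V(3,0) = max -> 0.139635
  V(3,1) = exp(-r*dt) * [p*0.273830 + (1-p)*1.460000] = 0.878504; exercise = 0.885738; V(3,1) = max -> 0.885738
  V(3,2) = exp(-r*dt) * [p*1.460000 + (1-p)*2.504709] = 1.991699; exercise = 1.998932; V(3,2) = max -> 1.998932
  V(3,3) = exp(-r*dt) * [p*2.504709 + (1-p)*3.424826] = 2.972135; exercise = 2.979369; V(3,3) = max -> 2.979369
  V(2,0) = exp(-r*dt) * [p*0.139635 + (1-p)*0.885738] = 0.519999; exercise = 0.273830; V(2,0) = max -> 0.519999
  V(2,1) = exp(-r*dt) * [p*0.885738 + (1-p)*1.998932] = 1.452766; exercise = 1.460000; V(2,1) = max -> 1.460000
  V(2,2) = exp(-r*dt) * [p*1.998932 + (1-p)*2.979369] = 2.497475; exercise = 2.504709; V(2,2) = max -> 2.504709
  V(1,0) = exp(-r*dt) * [p*0.519999 + (1-p)*1.460000] = 0.998969; exercise = 0.885738; V(1,0) = max -> 0.998969
  V(1,1) = exp(-r*dt) * [p*1.460000 + (1-p)*2.504709] = 1.991699; exercise = 1.998932; V(1,1) = max -> 1.998932
  V(0,0) = exp(-r*dt) * [p*0.998969 + (1-p)*1.998932] = 1.508177; exercise = 1.460000; V(0,0) = max -> 1.508177


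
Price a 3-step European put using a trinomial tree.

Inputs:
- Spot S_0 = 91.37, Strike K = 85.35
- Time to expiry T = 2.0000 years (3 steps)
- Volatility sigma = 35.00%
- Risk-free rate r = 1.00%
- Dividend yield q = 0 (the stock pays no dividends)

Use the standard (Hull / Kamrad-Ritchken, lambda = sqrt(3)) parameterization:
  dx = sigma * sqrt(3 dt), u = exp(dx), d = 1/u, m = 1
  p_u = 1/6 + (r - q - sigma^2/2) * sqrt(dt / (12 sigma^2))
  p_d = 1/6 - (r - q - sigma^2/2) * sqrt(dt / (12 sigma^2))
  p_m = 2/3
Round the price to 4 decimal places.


Answer: Price = V(0,0) = 12.8569

Derivation:
dt = T/N = 0.666667; dx = sigma*sqrt(3*dt) = 0.494975
u = exp(dx) = 1.640457; d = 1/u = 0.609586
p_u = 0.132153, p_m = 0.666667, p_d = 0.201180
Discount per step: exp(-r*dt) = 0.993356
Stock lattice S(k, j) with j the centered position index:
  k=0: S(0,+0) = 91.3700
  k=1: S(1,-1) = 55.6979; S(1,+0) = 91.3700; S(1,+1) = 149.8885
  k=2: S(2,-2) = 33.9527; S(2,-1) = 55.6979; S(2,+0) = 91.3700; S(2,+1) = 149.8885; S(2,+2) = 245.8857
  k=3: S(3,-3) = 20.6971; S(3,-2) = 33.9527; S(3,-1) = 55.6979; S(3,+0) = 91.3700; S(3,+1) = 149.8885; S(3,+2) = 245.8857; S(3,+3) = 403.3648
Terminal payoffs V(N, j) = max(K - S_T, 0):
  V(3,-3) = 64.652913; V(3,-2) = 51.397323; V(3,-1) = 29.652100; V(3,+0) = 0.000000; V(3,+1) = 0.000000; V(3,+2) = 0.000000; V(3,+3) = 0.000000
Backward induction: V(k, j) = exp(-r*dt) * [p_u * V(k+1, j+1) + p_m * V(k+1, j) + p_d * V(k+1, j-1)]
  V(2,-2) = exp(-r*dt) * [p_u*29.652100 + p_m*51.397323 + p_d*64.652913] = 50.850252
  V(2,-1) = exp(-r*dt) * [p_u*0.000000 + p_m*29.652100 + p_d*51.397323] = 29.908137
  V(2,+0) = exp(-r*dt) * [p_u*0.000000 + p_m*0.000000 + p_d*29.652100] = 5.925779
  V(2,+1) = exp(-r*dt) * [p_u*0.000000 + p_m*0.000000 + p_d*0.000000] = 0.000000
  V(2,+2) = exp(-r*dt) * [p_u*0.000000 + p_m*0.000000 + p_d*0.000000] = 0.000000
  V(1,-1) = exp(-r*dt) * [p_u*5.925779 + p_m*29.908137 + p_d*50.850252] = 30.746273
  V(1,+0) = exp(-r*dt) * [p_u*0.000000 + p_m*5.925779 + p_d*29.908137] = 9.901216
  V(1,+1) = exp(-r*dt) * [p_u*0.000000 + p_m*0.000000 + p_d*5.925779] = 1.184228
  V(0,+0) = exp(-r*dt) * [p_u*1.184228 + p_m*9.901216 + p_d*30.746273] = 12.856853


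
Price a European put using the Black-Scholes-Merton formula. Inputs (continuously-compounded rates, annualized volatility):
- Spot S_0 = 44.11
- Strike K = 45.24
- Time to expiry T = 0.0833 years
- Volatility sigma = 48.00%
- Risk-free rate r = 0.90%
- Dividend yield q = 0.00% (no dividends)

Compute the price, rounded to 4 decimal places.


d1 = (ln(S/K) + (r - q + 0.5*sigma^2) * T) / (sigma * sqrt(T)) = -0.10790870
d2 = d1 - sigma * sqrt(T) = -0.24644505
exp(-rT) = 0.99925058; exp(-qT) = 1.00000000
P = K * exp(-rT) * N(-d2) - S_0 * exp(-qT) * N(-d1)
N(-d1) = 0.54296594; N(-d2) = 0.59733113
P = 45.2400 * 0.99925058 * 0.59733113 - 44.1100 * 1.00000000 * 0.54296594 = 3.0528

Answer: Price = 3.0528


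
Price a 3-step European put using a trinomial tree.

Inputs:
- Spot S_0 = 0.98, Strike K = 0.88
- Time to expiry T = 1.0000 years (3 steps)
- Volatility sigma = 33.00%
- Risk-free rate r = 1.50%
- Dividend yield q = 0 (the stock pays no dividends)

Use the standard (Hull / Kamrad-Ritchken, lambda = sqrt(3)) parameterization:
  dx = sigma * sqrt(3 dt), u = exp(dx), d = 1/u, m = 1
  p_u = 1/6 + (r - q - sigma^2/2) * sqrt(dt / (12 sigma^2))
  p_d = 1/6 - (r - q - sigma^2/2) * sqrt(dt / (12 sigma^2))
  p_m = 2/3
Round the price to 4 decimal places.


Answer: Price = V(0,0) = 0.0746

Derivation:
dt = T/N = 0.333333; dx = sigma*sqrt(3*dt) = 0.330000
u = exp(dx) = 1.390968; d = 1/u = 0.718924
p_u = 0.146742, p_m = 0.666667, p_d = 0.186591
Discount per step: exp(-r*dt) = 0.995012
Stock lattice S(k, j) with j the centered position index:
  k=0: S(0,+0) = 0.9800
  k=1: S(1,-1) = 0.7045; S(1,+0) = 0.9800; S(1,+1) = 1.3631
  k=2: S(2,-2) = 0.5065; S(2,-1) = 0.7045; S(2,+0) = 0.9800; S(2,+1) = 1.3631; S(2,+2) = 1.8961
  k=3: S(3,-3) = 0.3641; S(3,-2) = 0.5065; S(3,-1) = 0.7045; S(3,+0) = 0.9800; S(3,+1) = 1.3631; S(3,+2) = 1.8961; S(3,+3) = 2.6374
Terminal payoffs V(N, j) = max(K - S_T, 0):
  V(3,-3) = 0.515855; V(3,-2) = 0.373486; V(3,-1) = 0.175455; V(3,+0) = 0.000000; V(3,+1) = 0.000000; V(3,+2) = 0.000000; V(3,+3) = 0.000000
Backward induction: V(k, j) = exp(-r*dt) * [p_u * V(k+1, j+1) + p_m * V(k+1, j) + p_d * V(k+1, j-1)]
  V(2,-2) = exp(-r*dt) * [p_u*0.175455 + p_m*0.373486 + p_d*0.515855] = 0.369141
  V(2,-1) = exp(-r*dt) * [p_u*0.000000 + p_m*0.175455 + p_d*0.373486] = 0.185728
  V(2,+0) = exp(-r*dt) * [p_u*0.000000 + p_m*0.000000 + p_d*0.175455] = 0.032575
  V(2,+1) = exp(-r*dt) * [p_u*0.000000 + p_m*0.000000 + p_d*0.000000] = 0.000000
  V(2,+2) = exp(-r*dt) * [p_u*0.000000 + p_m*0.000000 + p_d*0.000000] = 0.000000
  V(1,-1) = exp(-r*dt) * [p_u*0.032575 + p_m*0.185728 + p_d*0.369141] = 0.196492
  V(1,+0) = exp(-r*dt) * [p_u*0.000000 + p_m*0.032575 + p_d*0.185728] = 0.056091
  V(1,+1) = exp(-r*dt) * [p_u*0.000000 + p_m*0.000000 + p_d*0.032575] = 0.006048
  V(0,+0) = exp(-r*dt) * [p_u*0.006048 + p_m*0.056091 + p_d*0.196492] = 0.074571


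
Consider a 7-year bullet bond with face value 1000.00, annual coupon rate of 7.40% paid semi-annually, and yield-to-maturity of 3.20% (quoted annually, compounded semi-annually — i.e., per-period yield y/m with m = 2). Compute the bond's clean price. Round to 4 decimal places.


Coupon per period c = face * coupon_rate / m = 37.000000
Periods per year m = 2; per-period yield y/m = 0.016000
Number of cashflows N = 14
Cashflows (t years, CF_t, discount factor 1/(1+y/m)^(m*t), PV):
  t = 0.5000: CF_t = 37.000000, DF = 0.984252, PV = 36.417323
  t = 1.0000: CF_t = 37.000000, DF = 0.968752, PV = 35.843822
  t = 1.5000: CF_t = 37.000000, DF = 0.953496, PV = 35.279352
  t = 2.0000: CF_t = 37.000000, DF = 0.938480, PV = 34.723772
  t = 2.5000: CF_t = 37.000000, DF = 0.923701, PV = 34.176941
  t = 3.0000: CF_t = 37.000000, DF = 0.909155, PV = 33.638721
  t = 3.5000: CF_t = 37.000000, DF = 0.894837, PV = 33.108977
  t = 4.0000: CF_t = 37.000000, DF = 0.880745, PV = 32.587576
  t = 4.5000: CF_t = 37.000000, DF = 0.866875, PV = 32.074386
  t = 5.0000: CF_t = 37.000000, DF = 0.853224, PV = 31.569278
  t = 5.5000: CF_t = 37.000000, DF = 0.839787, PV = 31.072124
  t = 6.0000: CF_t = 37.000000, DF = 0.826562, PV = 30.582799
  t = 6.5000: CF_t = 37.000000, DF = 0.813545, PV = 30.101180
  t = 7.0000: CF_t = 1037.000000, DF = 0.800734, PV = 830.360812
Price P = sum_t PV_t = 1261.537062

Answer: Price = 1261.5371


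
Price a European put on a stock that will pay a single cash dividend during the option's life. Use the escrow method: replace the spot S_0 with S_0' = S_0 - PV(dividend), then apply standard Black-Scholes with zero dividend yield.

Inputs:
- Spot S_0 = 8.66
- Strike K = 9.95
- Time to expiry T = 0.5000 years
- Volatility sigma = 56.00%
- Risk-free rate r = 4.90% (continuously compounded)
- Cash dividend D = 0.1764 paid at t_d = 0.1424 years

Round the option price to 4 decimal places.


PV(D) = D * exp(-r * t_d) = 0.1764 * 0.99304669 = 0.17517344
S_0' = S_0 - PV(D) = 8.6600 - 0.17517344 = 8.48482656
d1 = (ln(S_0'/K) + (r + sigma^2/2)*T) / (sigma*sqrt(T)) = -0.14241407
d2 = d1 - sigma*sqrt(T) = -0.53839386
exp(-rT) = 0.97579769
N(-d1) = 0.55662352; N(-d2) = 0.70484742
P = K * exp(-rT) * N(-d2) - S_0' * N(-d1) = 9.9500 * 0.97579769 * 0.70484742 - 8.48482656 * 0.55662352 = 2.1206

Answer: Price = 2.1206


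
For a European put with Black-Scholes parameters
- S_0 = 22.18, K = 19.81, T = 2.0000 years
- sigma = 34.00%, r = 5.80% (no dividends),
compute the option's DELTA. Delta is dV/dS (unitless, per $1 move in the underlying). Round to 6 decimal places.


Answer: Delta = -0.236785

Derivation:
d1 = 0.7166820910; d2 = 0.2358494798
phi(d1) = 0.3085858652; exp(-qT) = 1.0000000000; exp(-rT) = 0.8904752233
N(-d1) = 0.2367851394
Delta = -exp(-qT) * N(-d1) = -1.0000000000 * 0.2367851394 = -0.236785


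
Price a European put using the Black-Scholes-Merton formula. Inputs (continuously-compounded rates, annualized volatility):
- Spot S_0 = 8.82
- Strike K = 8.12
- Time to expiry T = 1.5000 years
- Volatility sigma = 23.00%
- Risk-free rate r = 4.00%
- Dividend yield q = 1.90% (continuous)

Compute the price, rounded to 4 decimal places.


Answer: Price = 0.5189

Derivation:
d1 = (ln(S/K) + (r - q + 0.5*sigma^2) * T) / (sigma * sqrt(T)) = 0.54622455
d2 = d1 - sigma * sqrt(T) = 0.26453323
exp(-rT) = 0.94176453; exp(-qT) = 0.97190229
P = K * exp(-rT) * N(-d2) - S_0 * exp(-qT) * N(-d1)
N(-d1) = 0.29245579; N(-d2) = 0.39568453
P = 8.1200 * 0.94176453 * 0.39568453 - 8.8200 * 0.97190229 * 0.29245579 = 0.5189


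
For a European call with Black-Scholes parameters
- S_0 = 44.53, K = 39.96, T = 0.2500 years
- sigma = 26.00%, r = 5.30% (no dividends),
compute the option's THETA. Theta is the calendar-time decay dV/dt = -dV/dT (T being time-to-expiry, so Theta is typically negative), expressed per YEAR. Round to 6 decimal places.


Answer: Theta = -4.490169

Derivation:
d1 = 0.9998781966; d2 = 0.8698781966
phi(d1) = 0.2420001974; exp(-qT) = 1.0000000000; exp(-rT) = 0.9868373948
Theta = -S*exp(-qT)*phi(d1)*sigma/(2*sqrt(T)) - r*K*exp(-rT)*N(d2) + q*S*exp(-qT)*N(d1)
N(d1) = 0.8413152714; N(d2) = 0.8078165140; sqrt(T) = 0.5000000000
Term 1 = -44.5300 * 1.0000000000 * 0.2420001974 * 0.2600 / (2 * 0.5000000000) = -2.8018298855
Term 2 = -0.0530 * 39.9600 * 0.9868373948 * 0.8078165140 = -1.6883390845
Term 3 = 0 (no dividend yield, q = 0)
Theta = -2.8018298855 + (-1.6883390845) + (0.0000000000) = -4.490169


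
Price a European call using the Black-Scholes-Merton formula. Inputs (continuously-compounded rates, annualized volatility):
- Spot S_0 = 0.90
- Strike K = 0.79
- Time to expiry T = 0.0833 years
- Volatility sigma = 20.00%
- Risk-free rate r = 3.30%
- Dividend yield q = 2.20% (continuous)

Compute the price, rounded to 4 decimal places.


Answer: Price = 0.1107

Derivation:
d1 = (ln(S/K) + (r - q + 0.5*sigma^2) * T) / (sigma * sqrt(T)) = 2.30312034
d2 = d1 - sigma * sqrt(T) = 2.24539686
exp(-rT) = 0.99725487; exp(-qT) = 0.99816908
C = S_0 * exp(-qT) * N(d1) - K * exp(-rT) * N(d2)
N(d1) = 0.98936396; N(d2) = 0.98762867
C = 0.9000 * 0.99816908 * 0.98936396 - 0.7900 * 0.99725487 * 0.98762867 = 0.1107


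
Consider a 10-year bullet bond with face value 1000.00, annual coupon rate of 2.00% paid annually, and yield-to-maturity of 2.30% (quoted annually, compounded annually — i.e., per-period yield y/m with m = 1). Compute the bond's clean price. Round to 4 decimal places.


Coupon per period c = face * coupon_rate / m = 20.000000
Periods per year m = 1; per-period yield y/m = 0.023000
Number of cashflows N = 10
Cashflows (t years, CF_t, discount factor 1/(1+y/m)^(m*t), PV):
  t = 1.0000: CF_t = 20.000000, DF = 0.977517, PV = 19.550342
  t = 2.0000: CF_t = 20.000000, DF = 0.955540, PV = 19.110794
  t = 3.0000: CF_t = 20.000000, DF = 0.934056, PV = 18.681128
  t = 4.0000: CF_t = 20.000000, DF = 0.913056, PV = 18.261122
  t = 5.0000: CF_t = 20.000000, DF = 0.892528, PV = 17.850559
  t = 6.0000: CF_t = 20.000000, DF = 0.872461, PV = 17.449227
  t = 7.0000: CF_t = 20.000000, DF = 0.852846, PV = 17.056918
  t = 8.0000: CF_t = 20.000000, DF = 0.833671, PV = 16.673429
  t = 9.0000: CF_t = 20.000000, DF = 0.814928, PV = 16.298562
  t = 10.0000: CF_t = 1020.000000, DF = 0.796606, PV = 812.538288
Price P = sum_t PV_t = 973.470369

Answer: Price = 973.4704


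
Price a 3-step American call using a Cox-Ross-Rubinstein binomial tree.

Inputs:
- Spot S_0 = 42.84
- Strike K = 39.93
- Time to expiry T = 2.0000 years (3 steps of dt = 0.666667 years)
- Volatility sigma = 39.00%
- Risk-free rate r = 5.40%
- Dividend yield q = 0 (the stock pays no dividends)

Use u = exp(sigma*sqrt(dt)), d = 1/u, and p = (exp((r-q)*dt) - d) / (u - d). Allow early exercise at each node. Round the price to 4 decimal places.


dt = T/N = 0.666667
u = exp(sigma*sqrt(dt)) = 1.374972; d = 1/u = 0.727287
p = (exp((r-q)*dt) - d) / (u - d) = 0.477653
Discount per step: exp(-r*dt) = 0.964640
Stock lattice S(k, i) with i counting down-moves:
  k=0: S(0,0) = 42.8400
  k=1: S(1,0) = 58.9038; S(1,1) = 31.1570
  k=2: S(2,0) = 80.9911; S(2,1) = 42.8400; S(2,2) = 22.6601
  k=3: S(3,0) = 111.3606; S(3,1) = 58.9038; S(3,2) = 31.1570; S(3,3) = 16.4804
Terminal payoffs V(N, i) = max(S_T - K, 0):
  V(3,0) = 71.430562; V(3,1) = 18.973818; V(3,2) = 0.000000; V(3,3) = 0.000000
Backward induction: V(k, i) = exp(-r*dt) * [p * V(k+1, i) + (1-p) * V(k+1, i+1)]; then take max(V_cont, immediate exercise) for American.
  V(2,0) = exp(-r*dt) * [p*71.430562 + (1-p)*18.973818] = 42.473038; exercise = 41.061125; V(2,0) = max -> 42.473038
  V(2,1) = exp(-r*dt) * [p*18.973818 + (1-p)*0.000000] = 8.742434; exercise = 2.910000; V(2,1) = max -> 8.742434
  V(2,2) = exp(-r*dt) * [p*0.000000 + (1-p)*0.000000] = 0.000000; exercise = 0.000000; V(2,2) = max -> 0.000000
  V(1,0) = exp(-r*dt) * [p*42.473038 + (1-p)*8.742434] = 23.975119; exercise = 18.973818; V(1,0) = max -> 23.975119
  V(1,1) = exp(-r*dt) * [p*8.742434 + (1-p)*0.000000] = 4.028190; exercise = 0.000000; V(1,1) = max -> 4.028190
  V(0,0) = exp(-r*dt) * [p*23.975119 + (1-p)*4.028190] = 13.076562; exercise = 2.910000; V(0,0) = max -> 13.076562

Answer: Price = V(0,0) = 13.0766


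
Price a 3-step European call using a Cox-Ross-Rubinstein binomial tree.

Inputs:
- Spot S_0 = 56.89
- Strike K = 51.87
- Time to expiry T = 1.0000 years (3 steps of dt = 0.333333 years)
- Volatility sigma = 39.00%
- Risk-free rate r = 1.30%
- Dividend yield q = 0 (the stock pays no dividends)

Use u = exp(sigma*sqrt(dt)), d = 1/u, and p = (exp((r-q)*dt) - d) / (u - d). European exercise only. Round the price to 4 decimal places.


Answer: Price = V(0,0) = 11.9692

Derivation:
dt = T/N = 0.333333
u = exp(sigma*sqrt(dt)) = 1.252531; d = 1/u = 0.798383
p = (exp((r-q)*dt) - d) / (u - d) = 0.453507
Discount per step: exp(-r*dt) = 0.995676
Stock lattice S(k, i) with i counting down-moves:
  k=0: S(0,0) = 56.8900
  k=1: S(1,0) = 71.2565; S(1,1) = 45.4200
  k=2: S(2,0) = 89.2510; S(2,1) = 56.8900; S(2,2) = 36.2626
  k=3: S(3,0) = 111.7897; S(3,1) = 71.2565; S(3,2) = 45.4200; S(3,3) = 28.9514
Terminal payoffs V(N, i) = max(S_T - K, 0):
  V(3,0) = 59.919696; V(3,1) = 19.386510; V(3,2) = 0.000000; V(3,3) = 0.000000
Backward induction: V(k, i) = exp(-r*dt) * [p * V(k+1, i) + (1-p) * V(k+1, i+1)].
  V(2,0) = exp(-r*dt) * [p*59.919696 + (1-p)*19.386510] = 37.605298
  V(2,1) = exp(-r*dt) * [p*19.386510 + (1-p)*0.000000] = 8.753909
  V(2,2) = exp(-r*dt) * [p*0.000000 + (1-p)*0.000000] = 0.000000
  V(1,0) = exp(-r*dt) * [p*37.605298 + (1-p)*8.753909] = 21.743799
  V(1,1) = exp(-r*dt) * [p*8.753909 + (1-p)*0.000000] = 3.952796
  V(0,0) = exp(-r*dt) * [p*21.743799 + (1-p)*3.952796] = 11.969168


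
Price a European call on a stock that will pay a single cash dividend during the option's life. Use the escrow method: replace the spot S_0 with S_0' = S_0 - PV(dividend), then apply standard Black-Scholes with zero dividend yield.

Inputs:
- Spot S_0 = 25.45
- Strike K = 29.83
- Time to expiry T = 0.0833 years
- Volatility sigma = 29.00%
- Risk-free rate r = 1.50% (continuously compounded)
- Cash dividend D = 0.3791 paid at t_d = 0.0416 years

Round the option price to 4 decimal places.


Answer: Price = 0.0164

Derivation:
PV(D) = D * exp(-r * t_d) = 0.3791 * 0.99937619 = 0.37886352
S_0' = S_0 - PV(D) = 25.4500 - 0.37886352 = 25.07113648
d1 = (ln(S_0'/K) + (r + sigma^2/2)*T) / (sigma*sqrt(T)) = -2.01967766
d2 = d1 - sigma*sqrt(T) = -2.10337671
exp(-rT) = 0.99875128
N(d1) = 0.02170842; N(d2) = 0.01771643
C = S_0' * N(d1) - K * exp(-rT) * N(d2) = 25.07113648 * 0.02170842 - 29.8300 * 0.99875128 * 0.01771643 = 0.0164


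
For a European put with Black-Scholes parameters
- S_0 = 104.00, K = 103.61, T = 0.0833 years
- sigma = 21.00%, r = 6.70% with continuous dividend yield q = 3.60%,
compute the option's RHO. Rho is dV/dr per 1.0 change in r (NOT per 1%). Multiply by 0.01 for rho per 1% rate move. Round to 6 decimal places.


d1 = 0.1348978837; d2 = 0.0742882310
phi(d1) = 0.3953288801; exp(-qT) = 0.9970056919; exp(-rT) = 0.9944344454
N(-d2) = 0.4703905207
Rho = -K*T*exp(-rT)*N(-d2) = -103.6100 * 0.0833 * 0.9944344454 * 0.4703905207 = -4.037211

Answer: Rho = -4.037211


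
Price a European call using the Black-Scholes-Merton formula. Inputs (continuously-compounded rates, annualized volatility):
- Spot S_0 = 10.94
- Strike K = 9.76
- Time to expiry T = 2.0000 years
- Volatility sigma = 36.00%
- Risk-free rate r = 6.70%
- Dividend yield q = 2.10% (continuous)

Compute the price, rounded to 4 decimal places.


Answer: Price = 3.0391

Derivation:
d1 = (ln(S/K) + (r - q + 0.5*sigma^2) * T) / (sigma * sqrt(T)) = 0.65944267
d2 = d1 - sigma * sqrt(T) = 0.15032579
exp(-rT) = 0.87459006; exp(-qT) = 0.95886978
C = S_0 * exp(-qT) * N(d1) - K * exp(-rT) * N(d2)
N(d1) = 0.74519423; N(d2) = 0.55974621
C = 10.9400 * 0.95886978 * 0.74519423 - 9.7600 * 0.87459006 * 0.55974621 = 3.0391


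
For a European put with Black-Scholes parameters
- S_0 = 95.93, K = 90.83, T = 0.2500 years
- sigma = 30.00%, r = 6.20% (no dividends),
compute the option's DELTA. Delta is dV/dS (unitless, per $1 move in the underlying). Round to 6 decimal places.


Answer: Delta = -0.293728

Derivation:
d1 = 0.5425275421; d2 = 0.3925275421
phi(d1) = 0.3443465899; exp(-qT) = 1.0000000000; exp(-rT) = 0.9846195068
N(-d1) = 0.2937275696
Delta = -exp(-qT) * N(-d1) = -1.0000000000 * 0.2937275696 = -0.293728


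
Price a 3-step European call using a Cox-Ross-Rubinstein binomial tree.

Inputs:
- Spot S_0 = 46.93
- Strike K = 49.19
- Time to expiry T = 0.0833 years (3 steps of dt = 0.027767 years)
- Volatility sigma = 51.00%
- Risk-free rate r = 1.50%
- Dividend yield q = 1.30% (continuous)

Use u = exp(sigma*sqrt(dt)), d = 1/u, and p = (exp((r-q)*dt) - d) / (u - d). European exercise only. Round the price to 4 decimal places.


Answer: Price = V(0,0) = 1.9302

Derivation:
dt = T/N = 0.027767
u = exp(sigma*sqrt(dt)) = 1.088699; d = 1/u = 0.918528
p = (exp((r-q)*dt) - d) / (u - d) = 0.479093
Discount per step: exp(-r*dt) = 0.999584
Stock lattice S(k, i) with i counting down-moves:
  k=0: S(0,0) = 46.9300
  k=1: S(1,0) = 51.0926; S(1,1) = 43.1065
  k=2: S(2,0) = 55.6245; S(2,1) = 46.9300; S(2,2) = 39.5945
  k=3: S(3,0) = 60.5583; S(3,1) = 51.0926; S(3,2) = 43.1065; S(3,3) = 36.3687
Terminal payoffs V(N, i) = max(S_T - K, 0):
  V(3,0) = 11.368275; V(3,1) = 1.902623; V(3,2) = 0.000000; V(3,3) = 0.000000
Backward induction: V(k, i) = exp(-r*dt) * [p * V(k+1, i) + (1-p) * V(k+1, i+1)].
  V(2,0) = exp(-r*dt) * [p*11.368275 + (1-p)*1.902623] = 6.434874
  V(2,1) = exp(-r*dt) * [p*1.902623 + (1-p)*0.000000] = 0.911155
  V(2,2) = exp(-r*dt) * [p*0.000000 + (1-p)*0.000000] = 0.000000
  V(1,0) = exp(-r*dt) * [p*6.434874 + (1-p)*0.911155] = 3.556050
  V(1,1) = exp(-r*dt) * [p*0.911155 + (1-p)*0.000000] = 0.436346
  V(0,0) = exp(-r*dt) * [p*3.556050 + (1-p)*0.436346] = 1.930172


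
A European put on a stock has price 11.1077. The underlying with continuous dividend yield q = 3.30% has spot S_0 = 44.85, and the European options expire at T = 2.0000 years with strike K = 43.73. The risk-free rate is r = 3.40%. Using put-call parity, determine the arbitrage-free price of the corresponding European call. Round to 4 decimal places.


Put-call parity: C - P = S_0 * exp(-qT) - K * exp(-rT).
S_0 * exp(-qT) = 44.8500 * 0.93613086 = 41.98546926
K * exp(-rT) = 43.7300 * 0.93426047 = 40.85521051
C = P + S*exp(-qT) - K*exp(-rT)
C = 11.1077 + 41.98546926 - 40.85521051 = 12.2380

Answer: Call price = 12.2380


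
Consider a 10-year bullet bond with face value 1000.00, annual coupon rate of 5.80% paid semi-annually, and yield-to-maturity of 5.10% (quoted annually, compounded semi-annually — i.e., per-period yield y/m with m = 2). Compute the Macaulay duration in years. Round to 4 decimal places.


Coupon per period c = face * coupon_rate / m = 29.000000
Periods per year m = 2; per-period yield y/m = 0.025500
Number of cashflows N = 20
Cashflows (t years, CF_t, discount factor 1/(1+y/m)^(m*t), PV):
  t = 0.5000: CF_t = 29.000000, DF = 0.975134, PV = 28.278888
  t = 1.0000: CF_t = 29.000000, DF = 0.950886, PV = 27.575708
  t = 1.5000: CF_t = 29.000000, DF = 0.927242, PV = 26.890012
  t = 2.0000: CF_t = 29.000000, DF = 0.904185, PV = 26.221368
  t = 2.5000: CF_t = 29.000000, DF = 0.881702, PV = 25.569349
  t = 3.0000: CF_t = 29.000000, DF = 0.859777, PV = 24.933544
  t = 3.5000: CF_t = 29.000000, DF = 0.838398, PV = 24.313548
  t = 4.0000: CF_t = 29.000000, DF = 0.817551, PV = 23.708970
  t = 4.5000: CF_t = 29.000000, DF = 0.797222, PV = 23.119424
  t = 5.0000: CF_t = 29.000000, DF = 0.777398, PV = 22.544539
  t = 5.5000: CF_t = 29.000000, DF = 0.758067, PV = 21.983948
  t = 6.0000: CF_t = 29.000000, DF = 0.739217, PV = 21.437297
  t = 6.5000: CF_t = 29.000000, DF = 0.720836, PV = 20.904239
  t = 7.0000: CF_t = 29.000000, DF = 0.702912, PV = 20.384436
  t = 7.5000: CF_t = 29.000000, DF = 0.685433, PV = 19.877558
  t = 8.0000: CF_t = 29.000000, DF = 0.668389, PV = 19.383284
  t = 8.5000: CF_t = 29.000000, DF = 0.651769, PV = 18.901301
  t = 9.0000: CF_t = 29.000000, DF = 0.635562, PV = 18.431303
  t = 9.5000: CF_t = 29.000000, DF = 0.619758, PV = 17.972991
  t = 10.0000: CF_t = 1029.000000, DF = 0.604347, PV = 621.873543
Price P = sum_t PV_t = 1054.305250
Macaulay numerator sum_t t * PV_t:
  t * PV_t at t = 0.5000: 14.139444
  t * PV_t at t = 1.0000: 27.575708
  t * PV_t at t = 1.5000: 40.335019
  t * PV_t at t = 2.0000: 52.442735
  t * PV_t at t = 2.5000: 63.923373
  t * PV_t at t = 3.0000: 74.800632
  t * PV_t at t = 3.5000: 85.097419
  t * PV_t at t = 4.0000: 94.835879
  t * PV_t at t = 4.5000: 104.037409
  t * PV_t at t = 5.0000: 112.722693
  t * PV_t at t = 5.5000: 120.911713
  t * PV_t at t = 6.0000: 128.623781
  t * PV_t at t = 6.5000: 135.877552
  t * PV_t at t = 7.0000: 142.691049
  t * PV_t at t = 7.5000: 149.081684
  t * PV_t at t = 8.0000: 155.066273
  t * PV_t at t = 8.5000: 160.661058
  t * PV_t at t = 9.0000: 165.881725
  t * PV_t at t = 9.5000: 170.743419
  t * PV_t at t = 10.0000: 6218.735431
Macaulay duration D = (sum_t t * PV_t) / P = 8218.183998 / 1054.305250 = 7.794881

Answer: Macaulay duration = 7.7949 years


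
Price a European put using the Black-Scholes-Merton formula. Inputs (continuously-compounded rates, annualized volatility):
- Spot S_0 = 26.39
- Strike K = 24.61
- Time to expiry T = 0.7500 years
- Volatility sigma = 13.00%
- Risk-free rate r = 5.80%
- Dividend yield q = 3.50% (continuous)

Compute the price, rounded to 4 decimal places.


Answer: Price = 0.3486

Derivation:
d1 = (ln(S/K) + (r - q + 0.5*sigma^2) * T) / (sigma * sqrt(T)) = 0.82978367
d2 = d1 - sigma * sqrt(T) = 0.71720037
exp(-rT) = 0.95743255; exp(-qT) = 0.97409154
P = K * exp(-rT) * N(-d2) - S_0 * exp(-qT) * N(-d1)
N(-d1) = 0.20333055; N(-d2) = 0.23662524
P = 24.6100 * 0.95743255 * 0.23662524 - 26.3900 * 0.97409154 * 0.20333055 = 0.3486


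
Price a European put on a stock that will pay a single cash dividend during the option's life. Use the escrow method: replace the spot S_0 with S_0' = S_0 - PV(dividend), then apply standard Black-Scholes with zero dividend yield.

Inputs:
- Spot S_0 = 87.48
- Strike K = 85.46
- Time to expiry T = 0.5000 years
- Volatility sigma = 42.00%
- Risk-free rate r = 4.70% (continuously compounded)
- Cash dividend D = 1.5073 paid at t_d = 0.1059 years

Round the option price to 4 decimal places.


PV(D) = D * exp(-r * t_d) = 1.5073 * 0.99503507 = 1.49981636
S_0' = S_0 - PV(D) = 87.4800 - 1.49981636 = 85.98018364
d1 = (ln(S_0'/K) + (r + sigma^2/2)*T) / (sigma*sqrt(T)) = 0.24805446
d2 = d1 - sigma*sqrt(T) = -0.04893039
exp(-rT) = 0.97677397
N(-d1) = 0.40204613; N(-d2) = 0.51951261
P = K * exp(-rT) * N(-d2) - S_0' * N(-d1) = 85.4600 * 0.97677397 * 0.51951261 - 85.98018364 * 0.40204613 = 8.7984

Answer: Price = 8.7984
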